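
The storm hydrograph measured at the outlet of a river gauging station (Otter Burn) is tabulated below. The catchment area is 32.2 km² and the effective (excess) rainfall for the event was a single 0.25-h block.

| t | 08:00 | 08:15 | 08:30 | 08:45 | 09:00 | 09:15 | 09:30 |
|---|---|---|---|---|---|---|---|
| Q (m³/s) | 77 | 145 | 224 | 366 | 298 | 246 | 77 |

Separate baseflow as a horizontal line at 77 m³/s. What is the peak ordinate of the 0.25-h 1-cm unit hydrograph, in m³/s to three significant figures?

U_p ≈ 116 m³/s

Direct runoff: 0.0, 68.0, 147.0, 289.0, 221.0, 169.0, 0.0 m³/s; ΣQ_DR = 894.0 m³/s, peak = 289.0 m³/s.
Runoff depth d = ΣQ_DR·Δt / A = 894.0 × 900 / (32.2 km²) = 24.99 mm.
The 1-cm UH is the DRH scaled by (10 mm)/d, so U_p = 289.0 × 10/24.99 = 116 m³/s.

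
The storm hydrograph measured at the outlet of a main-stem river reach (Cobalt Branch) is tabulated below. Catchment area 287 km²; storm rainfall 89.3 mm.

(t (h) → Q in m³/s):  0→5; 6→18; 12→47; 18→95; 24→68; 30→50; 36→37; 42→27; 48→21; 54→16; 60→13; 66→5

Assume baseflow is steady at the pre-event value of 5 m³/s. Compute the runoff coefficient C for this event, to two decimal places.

C ≈ 0.29

ΣQ_DR = 342.0 m³/s; V = ΣQ_DR·Δt = 7.387 × 10^6 m³.
Runoff depth d = V / A = 25.74 mm.
C = d / P = 25.74 / 89.3 = 0.29.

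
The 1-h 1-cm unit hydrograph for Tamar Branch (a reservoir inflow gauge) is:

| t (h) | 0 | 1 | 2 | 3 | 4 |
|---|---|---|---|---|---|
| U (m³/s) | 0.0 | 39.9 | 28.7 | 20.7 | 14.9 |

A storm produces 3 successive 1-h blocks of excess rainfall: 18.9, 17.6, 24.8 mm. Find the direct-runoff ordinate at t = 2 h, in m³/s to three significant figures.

By discrete convolution, Q_j = Σ (P_i / 10 mm) · U_{j−i}.
At t = 2 h (j=2): Q = (18.9/10)·28.7 + (17.6/10)·39.9 + (24.8/10)·0.0 = 124 m³/s.

Q ≈ 124 m³/s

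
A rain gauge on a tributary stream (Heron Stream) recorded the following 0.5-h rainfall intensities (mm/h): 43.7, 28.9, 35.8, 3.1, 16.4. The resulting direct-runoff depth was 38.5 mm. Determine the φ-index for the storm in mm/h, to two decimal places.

Only the 4 blocks with intensity above φ contribute runoff: 43.7, 28.9, 35.8, 16.4 mm/h.
Σ(I−φ)·Δt = d  ⇒  (43.7+28.9+35.8+16.4 − 4φ)·0.5 = 38.5
φ = (124.8 − 38.5/0.5) / 4 = 11.95 mm/h.

φ ≈ 11.95 mm/h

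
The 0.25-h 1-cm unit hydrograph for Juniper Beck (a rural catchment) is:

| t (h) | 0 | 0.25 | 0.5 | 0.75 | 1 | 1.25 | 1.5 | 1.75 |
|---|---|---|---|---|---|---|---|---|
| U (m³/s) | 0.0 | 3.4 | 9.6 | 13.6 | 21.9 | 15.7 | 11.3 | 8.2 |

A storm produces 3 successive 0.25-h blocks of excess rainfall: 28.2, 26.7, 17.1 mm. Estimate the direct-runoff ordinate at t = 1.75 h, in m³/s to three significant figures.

Q ≈ 80.1 m³/s

By discrete convolution, Q_j = Σ (P_i / 10 mm) · U_{j−i}.
At t = 1.75 h (j=7): Q = (28.2/10)·8.2 + (26.7/10)·11.3 + (17.1/10)·15.7 = 80.1 m³/s.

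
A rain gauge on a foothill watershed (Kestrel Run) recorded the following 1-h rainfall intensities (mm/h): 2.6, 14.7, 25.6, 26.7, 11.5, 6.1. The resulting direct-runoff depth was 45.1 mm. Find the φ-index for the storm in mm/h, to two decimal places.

φ ≈ 8.35 mm/h

Only the 4 blocks with intensity above φ contribute runoff: 14.7, 25.6, 26.7, 11.5 mm/h.
Σ(I−φ)·Δt = d  ⇒  (14.7+25.6+26.7+11.5 − 4φ)·1 = 45.1
φ = (78.50 − 45.1/1) / 4 = 8.35 mm/h.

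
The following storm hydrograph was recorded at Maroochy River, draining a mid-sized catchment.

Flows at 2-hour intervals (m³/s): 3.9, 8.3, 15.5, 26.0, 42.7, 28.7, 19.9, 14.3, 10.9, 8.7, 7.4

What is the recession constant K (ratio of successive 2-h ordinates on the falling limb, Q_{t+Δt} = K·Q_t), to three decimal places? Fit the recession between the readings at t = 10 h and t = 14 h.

K ≈ 0.706

Using the recession-limb readings at t = 10 h and t = 14 h: Q falls from 28.7 to 14.3 m³/s over 2 intervals.
K = (Q₂/Q₁)^(1/2) = (14.3/28.7)^(1/2) = 0.706.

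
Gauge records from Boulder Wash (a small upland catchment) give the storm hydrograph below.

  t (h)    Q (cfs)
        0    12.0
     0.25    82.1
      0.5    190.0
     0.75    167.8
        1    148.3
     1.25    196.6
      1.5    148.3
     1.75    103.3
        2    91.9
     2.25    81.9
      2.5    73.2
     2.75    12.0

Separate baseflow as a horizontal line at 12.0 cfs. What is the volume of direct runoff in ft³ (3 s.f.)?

Direct-runoff ordinates (Q − Q_b): 0.0, 70.1, 178.0, 155.8, 136.3, 184.6, 136.3, 91.3, 79.9, 69.9, 61.2, 0.0 cfs.
ΣQ_DR = 1163 cfs.
With Δt = 0.25 h = 900 s, V = ΣQ_DR · Δt = 1163 × 900 = 1.05 × 10^6 ft³.

V ≈ 1.05 × 10^6 ft³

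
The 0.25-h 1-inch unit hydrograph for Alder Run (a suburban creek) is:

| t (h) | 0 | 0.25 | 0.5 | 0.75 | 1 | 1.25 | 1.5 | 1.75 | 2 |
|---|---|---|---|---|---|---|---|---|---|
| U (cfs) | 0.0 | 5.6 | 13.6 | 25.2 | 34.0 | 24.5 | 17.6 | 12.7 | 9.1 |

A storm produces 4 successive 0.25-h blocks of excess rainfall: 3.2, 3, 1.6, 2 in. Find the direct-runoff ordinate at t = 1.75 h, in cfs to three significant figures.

By discrete convolution, Q_j = Σ (P_i / 1 in) · U_{j−i}.
At t = 1.75 h (j=7): Q = (3.2/1)·12.7 + (3/1)·17.6 + (1.6/1)·24.5 + (2/1)·34.0 = 201 cfs.

Q ≈ 201 cfs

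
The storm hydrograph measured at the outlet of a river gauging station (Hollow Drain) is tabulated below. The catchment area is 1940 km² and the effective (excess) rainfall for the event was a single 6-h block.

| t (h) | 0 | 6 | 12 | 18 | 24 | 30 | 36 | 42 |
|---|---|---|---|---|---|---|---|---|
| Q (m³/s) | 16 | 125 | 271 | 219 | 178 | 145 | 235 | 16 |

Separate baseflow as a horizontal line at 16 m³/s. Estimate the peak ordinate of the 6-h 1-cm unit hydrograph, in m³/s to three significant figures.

Direct runoff: 0.0, 109.0, 255.0, 203.0, 162.0, 129.0, 219.0, 0.0 m³/s; ΣQ_DR = 1077 m³/s, peak = 255.0 m³/s.
Runoff depth d = ΣQ_DR·Δt / A = 1077 × 21600 / (1940 km²) = 11.99 mm.
The 1-cm UH is the DRH scaled by (10 mm)/d, so U_p = 255.0 × 10/11.99 = 213 m³/s.

U_p ≈ 213 m³/s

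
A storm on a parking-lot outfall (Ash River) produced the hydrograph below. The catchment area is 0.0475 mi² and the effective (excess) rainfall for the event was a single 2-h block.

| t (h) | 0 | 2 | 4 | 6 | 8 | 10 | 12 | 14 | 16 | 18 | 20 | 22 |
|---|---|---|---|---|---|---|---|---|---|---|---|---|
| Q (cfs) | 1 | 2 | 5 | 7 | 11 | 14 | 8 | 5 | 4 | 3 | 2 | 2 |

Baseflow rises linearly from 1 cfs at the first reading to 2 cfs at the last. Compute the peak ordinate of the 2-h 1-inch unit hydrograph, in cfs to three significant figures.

U_p ≈ 4.18 cfs

Direct runoff: 0.00, 0.91, 3.82, 5.73, 9.64, 12.55, 6.45, 3.36, 2.27, 1.18, 0.09, 0.00 cfs; ΣQ_DR = 46.00 cfs, peak = 12.55 cfs.
Runoff depth d = ΣQ_DR·Δt / A = 46.00 × 7200 / (0.0475 mi²) = 3.001 in.
The 1-inch UH is the DRH scaled by (1 in)/d, so U_p = 12.55 × 1/3.001 = 4.18 cfs.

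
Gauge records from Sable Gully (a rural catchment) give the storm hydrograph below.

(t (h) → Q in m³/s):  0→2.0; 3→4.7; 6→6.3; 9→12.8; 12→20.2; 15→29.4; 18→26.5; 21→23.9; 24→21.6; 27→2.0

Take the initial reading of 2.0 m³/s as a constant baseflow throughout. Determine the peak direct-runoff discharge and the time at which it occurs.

Q_p = 27.4 m³/s at t = 15 h

Subtracting baseflow gives direct-runoff ordinates: 0.0, 2.7, 4.3, 10.8, 18.2, 27.4, 24.5, 21.9, 19.6, 0.0 m³/s.
The maximum is 27.4 m³/s, occurring at the reading for t = 15 h.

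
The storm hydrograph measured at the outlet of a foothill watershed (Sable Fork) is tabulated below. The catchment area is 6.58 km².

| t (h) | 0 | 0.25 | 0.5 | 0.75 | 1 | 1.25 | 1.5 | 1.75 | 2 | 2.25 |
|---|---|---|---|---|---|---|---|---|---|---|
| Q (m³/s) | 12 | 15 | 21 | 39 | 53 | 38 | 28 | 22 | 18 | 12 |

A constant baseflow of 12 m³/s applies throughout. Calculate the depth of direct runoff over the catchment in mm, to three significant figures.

d ≈ 18.9 mm

Direct runoff: 0.0, 3.0, 9.0, 27.0, 41.0, 26.0, 16.0, 10.0, 6.0, 0.0 m³/s; ΣQ_DR = 138.0 m³/s.
V = ΣQ_DR · Δt = 138.0 × 900 s = 1.242 × 10^5 m³.
Over A = 6.58 km², depth = V / A = 18.9 mm.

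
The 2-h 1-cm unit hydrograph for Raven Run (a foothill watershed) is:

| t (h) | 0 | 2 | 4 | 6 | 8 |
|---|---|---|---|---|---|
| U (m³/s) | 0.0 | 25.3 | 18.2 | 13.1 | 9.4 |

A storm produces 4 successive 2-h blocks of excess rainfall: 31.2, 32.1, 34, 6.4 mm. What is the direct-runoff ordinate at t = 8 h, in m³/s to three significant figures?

By discrete convolution, Q_j = Σ (P_i / 10 mm) · U_{j−i}.
At t = 8 h (j=4): Q = (31.2/10)·9.4 + (32.1/10)·13.1 + (34/10)·18.2 + (6.4/10)·25.3 = 149 m³/s.

Q ≈ 149 m³/s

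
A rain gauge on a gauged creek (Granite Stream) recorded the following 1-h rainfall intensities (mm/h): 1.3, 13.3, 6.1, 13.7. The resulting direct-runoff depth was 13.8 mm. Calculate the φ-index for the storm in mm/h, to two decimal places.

φ ≈ 6.60 mm/h

Only the 2 blocks with intensity above φ contribute runoff: 13.3, 13.7 mm/h.
Σ(I−φ)·Δt = d  ⇒  (13.3+13.7 − 2φ)·1 = 13.8
φ = (27.00 − 13.8/1) / 2 = 6.60 mm/h.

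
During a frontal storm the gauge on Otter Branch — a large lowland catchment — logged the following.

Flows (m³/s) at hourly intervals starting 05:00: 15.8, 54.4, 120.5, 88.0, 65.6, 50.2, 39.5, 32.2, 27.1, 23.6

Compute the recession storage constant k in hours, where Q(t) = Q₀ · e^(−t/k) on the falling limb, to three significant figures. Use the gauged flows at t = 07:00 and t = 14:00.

k ≈ 4.29 h

On the falling limb, Q drops from 120.5 to 23.6 m³/s between t = 07:00 and t = 14:00 (Δt = 7 h).
k = −Δt / ln(Q₂/Q₁) = −7 / ln(23.6/120.5) = 4.29 h.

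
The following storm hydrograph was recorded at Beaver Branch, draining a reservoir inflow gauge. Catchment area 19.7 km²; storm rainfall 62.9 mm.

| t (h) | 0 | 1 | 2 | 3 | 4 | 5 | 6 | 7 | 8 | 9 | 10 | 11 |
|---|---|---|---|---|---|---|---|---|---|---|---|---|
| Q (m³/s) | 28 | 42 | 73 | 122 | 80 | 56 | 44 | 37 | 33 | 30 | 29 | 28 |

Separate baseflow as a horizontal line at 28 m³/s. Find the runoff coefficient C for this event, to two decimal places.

C ≈ 0.77

ΣQ_DR = 266.0 m³/s; V = ΣQ_DR·Δt = 9.576 × 10^5 m³.
Runoff depth d = V / A = 48.61 mm.
C = d / P = 48.61 / 62.9 = 0.77.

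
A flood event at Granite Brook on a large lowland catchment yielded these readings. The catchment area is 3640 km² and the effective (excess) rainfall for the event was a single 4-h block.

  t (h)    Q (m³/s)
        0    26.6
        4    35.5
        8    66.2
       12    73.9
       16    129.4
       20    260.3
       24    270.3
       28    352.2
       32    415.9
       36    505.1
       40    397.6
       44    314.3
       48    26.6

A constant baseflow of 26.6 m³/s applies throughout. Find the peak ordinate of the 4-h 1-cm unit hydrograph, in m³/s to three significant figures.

U_p ≈ 478 m³/s

Direct runoff: 0.0, 8.9, 39.6, 47.3, 102.8, 233.7, 243.7, 325.6, 389.3, 478.5, 371.0, 287.7, 0.0 m³/s; ΣQ_DR = 2528 m³/s, peak = 478.5 m³/s.
Runoff depth d = ΣQ_DR·Δt / A = 2528 × 14400 / (3640 km²) = 10.00 mm.
The 1-cm UH is the DRH scaled by (10 mm)/d, so U_p = 478.5 × 10/10.00 = 478 m³/s.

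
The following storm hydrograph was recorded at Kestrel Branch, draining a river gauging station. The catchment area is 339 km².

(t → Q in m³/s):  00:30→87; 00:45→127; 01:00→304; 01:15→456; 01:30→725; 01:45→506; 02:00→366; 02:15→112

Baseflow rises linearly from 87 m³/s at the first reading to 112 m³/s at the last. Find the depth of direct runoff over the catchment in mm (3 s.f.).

Direct runoff: 0.00, 36.43, 209.86, 358.29, 623.71, 401.14, 257.57, 0.00 m³/s; ΣQ_DR = 1887 m³/s.
V = ΣQ_DR · Δt = 1887 × 900 s = 1.698 × 10^6 m³.
Over A = 339 km², depth = V / A = 5.01 mm.

d ≈ 5.01 mm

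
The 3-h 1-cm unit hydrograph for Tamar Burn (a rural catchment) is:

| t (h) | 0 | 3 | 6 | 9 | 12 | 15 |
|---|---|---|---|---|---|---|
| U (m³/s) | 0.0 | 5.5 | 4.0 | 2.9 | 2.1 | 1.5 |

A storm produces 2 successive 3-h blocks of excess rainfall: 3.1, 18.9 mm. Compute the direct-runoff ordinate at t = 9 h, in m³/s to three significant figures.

Q ≈ 8.46 m³/s

By discrete convolution, Q_j = Σ (P_i / 10 mm) · U_{j−i}.
At t = 9 h (j=3): Q = (3.1/10)·2.9 + (18.9/10)·4.0 = 8.46 m³/s.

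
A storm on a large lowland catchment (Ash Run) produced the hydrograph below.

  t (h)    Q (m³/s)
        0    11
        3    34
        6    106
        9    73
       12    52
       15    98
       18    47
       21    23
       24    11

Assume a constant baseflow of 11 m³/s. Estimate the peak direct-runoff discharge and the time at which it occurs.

Q_p = 95.0 m³/s at t = 6 h

Subtracting baseflow gives direct-runoff ordinates: 0.0, 23.0, 95.0, 62.0, 41.0, 87.0, 36.0, 12.0, 0.0 m³/s.
The maximum is 95.0 m³/s, occurring at the reading for t = 6 h.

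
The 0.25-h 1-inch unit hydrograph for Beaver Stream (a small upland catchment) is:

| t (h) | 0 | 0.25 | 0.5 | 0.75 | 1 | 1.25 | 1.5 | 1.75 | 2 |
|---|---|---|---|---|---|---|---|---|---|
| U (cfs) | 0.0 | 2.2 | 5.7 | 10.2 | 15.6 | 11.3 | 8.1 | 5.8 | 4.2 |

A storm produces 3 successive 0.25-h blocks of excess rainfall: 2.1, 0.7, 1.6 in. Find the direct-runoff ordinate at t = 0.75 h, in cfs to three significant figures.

By discrete convolution, Q_j = Σ (P_i / 1 in) · U_{j−i}.
At t = 0.75 h (j=3): Q = (2.1/1)·10.2 + (0.7/1)·5.7 + (1.6/1)·2.2 = 28.9 cfs.

Q ≈ 28.9 cfs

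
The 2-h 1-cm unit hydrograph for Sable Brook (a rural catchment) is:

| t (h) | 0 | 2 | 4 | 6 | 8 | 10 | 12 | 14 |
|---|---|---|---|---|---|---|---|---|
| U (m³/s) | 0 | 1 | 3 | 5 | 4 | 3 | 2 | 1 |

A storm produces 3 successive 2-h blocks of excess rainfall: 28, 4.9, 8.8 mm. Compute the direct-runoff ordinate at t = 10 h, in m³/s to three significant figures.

Q ≈ 14.8 m³/s

By discrete convolution, Q_j = Σ (P_i / 10 mm) · U_{j−i}.
At t = 10 h (j=5): Q = (28/10)·3 + (4.9/10)·4 + (8.8/10)·5 = 14.8 m³/s.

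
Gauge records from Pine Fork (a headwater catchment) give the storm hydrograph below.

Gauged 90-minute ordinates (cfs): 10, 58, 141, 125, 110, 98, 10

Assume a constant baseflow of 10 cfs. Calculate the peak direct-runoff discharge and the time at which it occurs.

Subtracting baseflow gives direct-runoff ordinates: 0.0, 48.0, 131.0, 115.0, 100.0, 88.0, 0.0 cfs.
The maximum is 131.0 cfs, occurring at the reading for t = 3 h.

Q_p = 131.0 cfs at t = 3 h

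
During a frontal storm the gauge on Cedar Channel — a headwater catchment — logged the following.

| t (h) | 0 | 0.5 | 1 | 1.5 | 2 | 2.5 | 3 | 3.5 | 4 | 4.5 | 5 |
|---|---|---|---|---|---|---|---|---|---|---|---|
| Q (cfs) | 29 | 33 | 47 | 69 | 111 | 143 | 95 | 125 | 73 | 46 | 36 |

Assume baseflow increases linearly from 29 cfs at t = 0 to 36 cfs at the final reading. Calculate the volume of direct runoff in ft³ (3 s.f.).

V ≈ 8.09 × 10^5 ft³

Direct-runoff ordinates (Q − Q_b): 0.00, 3.30, 16.60, 37.90, 79.20, 110.50, 61.80, 91.10, 38.40, 10.70, 0.00 cfs.
ΣQ_DR = 449.5 cfs.
With Δt = 0.5 h = 1800 s, V = ΣQ_DR · Δt = 449.5 × 1800 = 8.09 × 10^5 ft³.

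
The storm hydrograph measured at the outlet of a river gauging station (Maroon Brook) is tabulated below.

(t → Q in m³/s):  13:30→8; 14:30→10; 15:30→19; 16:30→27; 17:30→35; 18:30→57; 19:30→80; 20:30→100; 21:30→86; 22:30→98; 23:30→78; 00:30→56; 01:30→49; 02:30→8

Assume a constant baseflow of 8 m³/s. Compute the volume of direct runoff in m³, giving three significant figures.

Direct-runoff ordinates (Q − Q_b): 0.0, 2.0, 11.0, 19.0, 27.0, 49.0, 72.0, 92.0, 78.0, 90.0, 70.0, 48.0, 41.0, 0.0 m³/s.
ΣQ_DR = 599.0 m³/s.
With Δt = 1 h = 3600 s, V = ΣQ_DR · Δt = 599.0 × 3600 = 2.16 × 10^6 m³.

V ≈ 2.16 × 10^6 m³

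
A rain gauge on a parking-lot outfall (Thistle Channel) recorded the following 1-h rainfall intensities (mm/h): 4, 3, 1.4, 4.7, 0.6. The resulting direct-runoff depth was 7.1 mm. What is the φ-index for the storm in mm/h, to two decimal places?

Only the 3 blocks with intensity above φ contribute runoff: 4, 3, 4.7 mm/h.
Σ(I−φ)·Δt = d  ⇒  (4+3+4.7 − 3φ)·1 = 7.1
φ = (11.70 − 7.1/1) / 3 = 1.53 mm/h.

φ ≈ 1.53 mm/h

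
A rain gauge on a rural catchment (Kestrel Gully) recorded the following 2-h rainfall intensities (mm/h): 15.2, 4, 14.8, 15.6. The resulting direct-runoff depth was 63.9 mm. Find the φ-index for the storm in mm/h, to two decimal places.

Only the 3 blocks with intensity above φ contribute runoff: 15.2, 14.8, 15.6 mm/h.
Σ(I−φ)·Δt = d  ⇒  (15.2+14.8+15.6 − 3φ)·2 = 63.9
φ = (45.60 − 63.9/2) / 3 = 4.55 mm/h.

φ ≈ 4.55 mm/h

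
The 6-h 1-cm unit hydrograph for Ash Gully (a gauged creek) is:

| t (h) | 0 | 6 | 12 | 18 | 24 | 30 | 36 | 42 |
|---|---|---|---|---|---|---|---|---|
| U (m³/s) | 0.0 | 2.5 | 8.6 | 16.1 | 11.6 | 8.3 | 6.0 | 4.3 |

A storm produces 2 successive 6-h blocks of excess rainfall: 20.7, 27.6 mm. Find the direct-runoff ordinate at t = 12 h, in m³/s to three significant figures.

By discrete convolution, Q_j = Σ (P_i / 10 mm) · U_{j−i}.
At t = 12 h (j=2): Q = (20.7/10)·8.6 + (27.6/10)·2.5 = 24.7 m³/s.

Q ≈ 24.7 m³/s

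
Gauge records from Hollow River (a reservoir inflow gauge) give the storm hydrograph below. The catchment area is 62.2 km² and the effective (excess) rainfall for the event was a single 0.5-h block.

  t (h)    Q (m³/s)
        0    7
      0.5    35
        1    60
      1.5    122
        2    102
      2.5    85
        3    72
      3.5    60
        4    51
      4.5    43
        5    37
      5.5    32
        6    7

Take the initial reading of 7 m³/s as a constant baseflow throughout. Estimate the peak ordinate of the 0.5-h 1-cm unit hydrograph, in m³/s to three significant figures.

Direct runoff: 0.0, 28.0, 53.0, 115.0, 95.0, 78.0, 65.0, 53.0, 44.0, 36.0, 30.0, 25.0, 0.0 m³/s; ΣQ_DR = 622.0 m³/s, peak = 115.0 m³/s.
Runoff depth d = ΣQ_DR·Δt / A = 622.0 × 1800 / (62.2 km²) = 18.00 mm.
The 1-cm UH is the DRH scaled by (10 mm)/d, so U_p = 115.0 × 10/18.00 = 63.9 m³/s.

U_p ≈ 63.9 m³/s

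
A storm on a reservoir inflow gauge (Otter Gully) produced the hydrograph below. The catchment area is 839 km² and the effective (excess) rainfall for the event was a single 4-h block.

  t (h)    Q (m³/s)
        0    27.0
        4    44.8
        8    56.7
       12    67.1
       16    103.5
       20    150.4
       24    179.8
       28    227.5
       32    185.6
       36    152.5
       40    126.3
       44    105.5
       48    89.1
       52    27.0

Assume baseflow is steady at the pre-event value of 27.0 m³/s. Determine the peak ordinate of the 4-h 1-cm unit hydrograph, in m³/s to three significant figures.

Direct runoff: 0.0, 17.8, 29.7, 40.1, 76.5, 123.4, 152.8, 200.5, 158.6, 125.5, 99.3, 78.5, 62.1, 0.0 m³/s; ΣQ_DR = 1165 m³/s, peak = 200.5 m³/s.
Runoff depth d = ΣQ_DR·Δt / A = 1165 × 14400 / (839 km²) = 19.99 mm.
The 1-cm UH is the DRH scaled by (10 mm)/d, so U_p = 200.5 × 10/19.99 = 100 m³/s.

U_p ≈ 100 m³/s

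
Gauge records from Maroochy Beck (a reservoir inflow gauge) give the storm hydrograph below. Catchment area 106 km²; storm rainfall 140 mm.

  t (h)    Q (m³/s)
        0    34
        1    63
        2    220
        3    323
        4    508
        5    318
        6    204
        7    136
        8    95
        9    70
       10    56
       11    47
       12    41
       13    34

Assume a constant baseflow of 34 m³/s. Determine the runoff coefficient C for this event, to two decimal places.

ΣQ_DR = 1673 m³/s; V = ΣQ_DR·Δt = 6.023 × 10^6 m³.
Runoff depth d = V / A = 56.82 mm.
C = d / P = 56.82 / 140 = 0.41.

C ≈ 0.41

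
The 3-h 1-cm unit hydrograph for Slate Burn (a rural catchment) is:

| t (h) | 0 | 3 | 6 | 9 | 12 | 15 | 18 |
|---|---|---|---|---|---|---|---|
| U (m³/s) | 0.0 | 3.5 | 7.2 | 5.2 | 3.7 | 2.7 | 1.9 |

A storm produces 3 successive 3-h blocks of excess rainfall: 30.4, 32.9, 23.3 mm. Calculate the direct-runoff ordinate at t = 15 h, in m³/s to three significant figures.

Q ≈ 32.5 m³/s

By discrete convolution, Q_j = Σ (P_i / 10 mm) · U_{j−i}.
At t = 15 h (j=5): Q = (30.4/10)·2.7 + (32.9/10)·3.7 + (23.3/10)·5.2 = 32.5 m³/s.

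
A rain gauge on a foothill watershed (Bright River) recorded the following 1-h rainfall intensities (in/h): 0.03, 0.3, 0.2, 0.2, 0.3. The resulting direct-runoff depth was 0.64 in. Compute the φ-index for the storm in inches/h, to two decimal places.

φ ≈ 0.09 in/h

Only the 4 blocks with intensity above φ contribute runoff: 0.3, 0.2, 0.2, 0.3 in/h.
Σ(I−φ)·Δt = d  ⇒  (0.3+0.2+0.2+0.3 − 4φ)·1 = 0.64
φ = (1.000 − 0.64/1) / 4 = 0.09 in/h.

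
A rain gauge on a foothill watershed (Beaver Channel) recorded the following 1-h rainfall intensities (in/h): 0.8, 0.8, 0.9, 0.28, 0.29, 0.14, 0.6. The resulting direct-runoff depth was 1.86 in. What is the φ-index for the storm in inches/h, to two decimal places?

φ ≈ 0.31 in/h

Only the 4 blocks with intensity above φ contribute runoff: 0.8, 0.8, 0.9, 0.6 in/h.
Σ(I−φ)·Δt = d  ⇒  (0.8+0.8+0.9+0.6 − 4φ)·1 = 1.86
φ = (3.100 − 1.86/1) / 4 = 0.31 in/h.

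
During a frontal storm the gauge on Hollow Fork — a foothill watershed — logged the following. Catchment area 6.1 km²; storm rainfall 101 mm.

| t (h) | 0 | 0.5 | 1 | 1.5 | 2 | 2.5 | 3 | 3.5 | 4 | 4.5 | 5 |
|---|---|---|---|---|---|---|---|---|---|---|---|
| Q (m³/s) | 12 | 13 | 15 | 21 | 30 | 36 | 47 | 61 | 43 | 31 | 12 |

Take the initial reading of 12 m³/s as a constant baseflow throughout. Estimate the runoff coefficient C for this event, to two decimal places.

C ≈ 0.55

ΣQ_DR = 189.0 m³/s; V = ΣQ_DR·Δt = 3.402 × 10^5 m³.
Runoff depth d = V / A = 55.77 mm.
C = d / P = 55.77 / 101 = 0.55.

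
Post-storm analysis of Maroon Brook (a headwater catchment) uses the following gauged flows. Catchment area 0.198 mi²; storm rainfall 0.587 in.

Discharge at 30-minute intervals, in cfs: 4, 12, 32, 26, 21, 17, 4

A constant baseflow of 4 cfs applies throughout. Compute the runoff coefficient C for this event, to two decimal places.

ΣQ_DR = 88.00 cfs; V = ΣQ_DR·Δt = 1.584 × 10^5 ft³.
Runoff depth d = V / A = 0.3444 in.
C = d / P = 0.3444 / 0.587 = 0.59.

C ≈ 0.59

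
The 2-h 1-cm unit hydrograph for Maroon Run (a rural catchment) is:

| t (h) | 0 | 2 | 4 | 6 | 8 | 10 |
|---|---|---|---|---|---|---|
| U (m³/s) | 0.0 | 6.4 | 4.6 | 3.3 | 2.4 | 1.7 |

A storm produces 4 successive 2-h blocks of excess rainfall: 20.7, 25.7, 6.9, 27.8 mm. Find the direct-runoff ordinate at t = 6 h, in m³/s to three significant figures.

Q ≈ 23.1 m³/s

By discrete convolution, Q_j = Σ (P_i / 10 mm) · U_{j−i}.
At t = 6 h (j=3): Q = (20.7/10)·3.3 + (25.7/10)·4.6 + (6.9/10)·6.4 + (27.8/10)·0.0 = 23.1 m³/s.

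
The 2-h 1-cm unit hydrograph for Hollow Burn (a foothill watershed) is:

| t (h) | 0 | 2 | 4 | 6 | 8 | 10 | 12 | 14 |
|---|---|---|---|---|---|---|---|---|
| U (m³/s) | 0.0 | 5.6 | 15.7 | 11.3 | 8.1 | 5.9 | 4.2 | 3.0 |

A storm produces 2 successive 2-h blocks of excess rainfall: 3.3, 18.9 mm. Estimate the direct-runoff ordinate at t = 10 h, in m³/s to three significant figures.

Q ≈ 17.3 m³/s

By discrete convolution, Q_j = Σ (P_i / 10 mm) · U_{j−i}.
At t = 10 h (j=5): Q = (3.3/10)·5.9 + (18.9/10)·8.1 = 17.3 m³/s.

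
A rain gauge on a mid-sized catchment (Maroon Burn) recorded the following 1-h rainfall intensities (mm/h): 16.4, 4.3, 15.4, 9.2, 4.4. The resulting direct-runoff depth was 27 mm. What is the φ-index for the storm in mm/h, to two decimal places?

Only the 3 blocks with intensity above φ contribute runoff: 16.4, 15.4, 9.2 mm/h.
Σ(I−φ)·Δt = d  ⇒  (16.4+15.4+9.2 − 3φ)·1 = 27
φ = (41.00 − 27/1) / 3 = 4.67 mm/h.

φ ≈ 4.67 mm/h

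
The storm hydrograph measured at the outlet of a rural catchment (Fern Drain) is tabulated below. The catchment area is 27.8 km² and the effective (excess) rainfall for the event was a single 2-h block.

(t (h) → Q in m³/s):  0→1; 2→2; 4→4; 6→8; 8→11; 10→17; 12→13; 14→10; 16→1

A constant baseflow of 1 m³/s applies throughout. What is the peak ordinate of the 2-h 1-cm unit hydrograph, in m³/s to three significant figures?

Direct runoff: 0.0, 1.0, 3.0, 7.0, 10.0, 16.0, 12.0, 9.0, 0.0 m³/s; ΣQ_DR = 58.00 m³/s, peak = 16.0 m³/s.
Runoff depth d = ΣQ_DR·Δt / A = 58.00 × 7200 / (27.8 km²) = 15.02 mm.
The 1-cm UH is the DRH scaled by (10 mm)/d, so U_p = 16.0 × 10/15.02 = 10.7 m³/s.

U_p ≈ 10.7 m³/s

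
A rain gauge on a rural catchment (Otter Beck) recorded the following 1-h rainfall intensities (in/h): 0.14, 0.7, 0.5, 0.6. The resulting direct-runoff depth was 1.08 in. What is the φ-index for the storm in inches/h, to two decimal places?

φ ≈ 0.24 in/h

Only the 3 blocks with intensity above φ contribute runoff: 0.7, 0.5, 0.6 in/h.
Σ(I−φ)·Δt = d  ⇒  (0.7+0.5+0.6 − 3φ)·1 = 1.08
φ = (1.800 − 1.08/1) / 3 = 0.24 in/h.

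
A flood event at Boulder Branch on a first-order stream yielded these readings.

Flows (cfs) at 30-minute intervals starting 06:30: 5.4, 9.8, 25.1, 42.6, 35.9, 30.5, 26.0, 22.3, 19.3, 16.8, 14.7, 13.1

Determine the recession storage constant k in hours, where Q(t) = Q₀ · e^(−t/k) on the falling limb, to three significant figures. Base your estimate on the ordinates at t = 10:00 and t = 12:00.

On the falling limb, Q drops from 22.3 to 13.1 cfs between t = 10:00 and t = 12:00 (Δt = 2 h).
k = −Δt / ln(Q₂/Q₁) = −2 / ln(13.1/22.3) = 3.76 h.

k ≈ 3.76 h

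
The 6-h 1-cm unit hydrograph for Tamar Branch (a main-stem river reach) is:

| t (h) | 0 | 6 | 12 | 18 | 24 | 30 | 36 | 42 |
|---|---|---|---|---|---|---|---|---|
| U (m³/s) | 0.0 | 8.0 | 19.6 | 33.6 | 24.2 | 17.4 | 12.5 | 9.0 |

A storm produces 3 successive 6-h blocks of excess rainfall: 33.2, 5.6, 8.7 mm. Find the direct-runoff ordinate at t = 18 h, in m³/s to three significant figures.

By discrete convolution, Q_j = Σ (P_i / 10 mm) · U_{j−i}.
At t = 18 h (j=3): Q = (33.2/10)·33.6 + (5.6/10)·19.6 + (8.7/10)·8.0 = 129 m³/s.

Q ≈ 129 m³/s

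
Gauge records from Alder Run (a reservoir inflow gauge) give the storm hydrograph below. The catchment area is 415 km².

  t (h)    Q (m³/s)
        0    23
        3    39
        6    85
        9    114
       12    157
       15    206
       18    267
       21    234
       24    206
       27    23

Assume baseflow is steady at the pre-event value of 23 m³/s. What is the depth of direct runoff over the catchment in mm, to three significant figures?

Direct runoff: 0.0, 16.0, 62.0, 91.0, 134.0, 183.0, 244.0, 211.0, 183.0, 0.0 m³/s; ΣQ_DR = 1124 m³/s.
V = ΣQ_DR · Δt = 1124 × 10800 s = 1.214 × 10^7 m³.
Over A = 415 km², depth = V / A = 29.3 mm.

d ≈ 29.3 mm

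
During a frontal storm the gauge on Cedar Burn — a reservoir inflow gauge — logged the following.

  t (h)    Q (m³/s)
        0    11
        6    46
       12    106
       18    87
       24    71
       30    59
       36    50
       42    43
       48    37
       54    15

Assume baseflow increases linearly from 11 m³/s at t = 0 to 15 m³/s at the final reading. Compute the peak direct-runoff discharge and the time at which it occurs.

Q_p = 94.11 m³/s at t = 12 h

Subtracting baseflow gives direct-runoff ordinates: 0.00, 34.56, 94.11, 74.67, 58.22, 45.78, 36.33, 28.89, 22.44, 0.00 m³/s.
The maximum is 94.11 m³/s, occurring at the reading for t = 12 h.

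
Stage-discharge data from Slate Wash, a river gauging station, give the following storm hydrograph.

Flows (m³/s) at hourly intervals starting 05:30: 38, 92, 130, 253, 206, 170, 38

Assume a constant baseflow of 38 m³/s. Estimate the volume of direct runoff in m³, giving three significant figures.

Direct-runoff ordinates (Q − Q_b): 0.0, 54.0, 92.0, 215.0, 168.0, 132.0, 0.0 m³/s.
ΣQ_DR = 661.0 m³/s.
With Δt = 1 h = 3600 s, V = ΣQ_DR · Δt = 661.0 × 3600 = 2.38 × 10^6 m³.

V ≈ 2.38 × 10^6 m³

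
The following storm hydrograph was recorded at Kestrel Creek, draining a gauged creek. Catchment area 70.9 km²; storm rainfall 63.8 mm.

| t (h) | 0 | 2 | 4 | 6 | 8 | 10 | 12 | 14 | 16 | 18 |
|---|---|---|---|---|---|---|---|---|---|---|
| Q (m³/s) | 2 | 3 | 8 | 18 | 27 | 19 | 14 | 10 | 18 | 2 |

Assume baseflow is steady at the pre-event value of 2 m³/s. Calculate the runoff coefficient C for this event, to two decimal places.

ΣQ_DR = 101.0 m³/s; V = ΣQ_DR·Δt = 7.272 × 10^5 m³.
Runoff depth d = V / A = 10.26 mm.
C = d / P = 10.26 / 63.8 = 0.16.

C ≈ 0.16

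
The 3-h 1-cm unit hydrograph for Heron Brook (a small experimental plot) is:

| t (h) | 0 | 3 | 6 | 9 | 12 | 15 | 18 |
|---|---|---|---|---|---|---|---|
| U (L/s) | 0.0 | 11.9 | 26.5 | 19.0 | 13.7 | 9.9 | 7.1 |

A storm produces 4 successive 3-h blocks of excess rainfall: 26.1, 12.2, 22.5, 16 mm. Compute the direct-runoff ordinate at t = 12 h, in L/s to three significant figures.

Q ≈ 138 L/s

By discrete convolution, Q_j = Σ (P_i / 10 mm) · U_{j−i}.
At t = 12 h (j=4): Q = (26.1/10)·13.7 + (12.2/10)·19.0 + (22.5/10)·26.5 + (16/10)·11.9 = 138 L/s.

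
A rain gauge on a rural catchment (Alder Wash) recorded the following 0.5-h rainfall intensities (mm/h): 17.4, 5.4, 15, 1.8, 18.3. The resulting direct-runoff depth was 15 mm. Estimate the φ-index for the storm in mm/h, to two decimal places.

φ ≈ 6.90 mm/h

Only the 3 blocks with intensity above φ contribute runoff: 17.4, 15, 18.3 mm/h.
Σ(I−φ)·Δt = d  ⇒  (17.4+15+18.3 − 3φ)·0.5 = 15
φ = (50.70 − 15/0.5) / 3 = 6.90 mm/h.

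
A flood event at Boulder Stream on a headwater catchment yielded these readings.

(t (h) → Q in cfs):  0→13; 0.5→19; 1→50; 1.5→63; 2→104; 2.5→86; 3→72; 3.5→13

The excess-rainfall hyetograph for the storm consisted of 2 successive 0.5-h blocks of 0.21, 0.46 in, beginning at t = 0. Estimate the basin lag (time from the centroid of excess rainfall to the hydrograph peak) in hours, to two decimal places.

t_L ≈ 1.41 h

Centroid of excess rainfall: t_c = Σ P_i·t̄_i / ΣP_i = 0.5933 h (block centres at 0.25, 0.75 h).
Hydrograph peak occurs at t = 2 h, so basin lag t_L = 2 − 0.5933 = 1.41 h.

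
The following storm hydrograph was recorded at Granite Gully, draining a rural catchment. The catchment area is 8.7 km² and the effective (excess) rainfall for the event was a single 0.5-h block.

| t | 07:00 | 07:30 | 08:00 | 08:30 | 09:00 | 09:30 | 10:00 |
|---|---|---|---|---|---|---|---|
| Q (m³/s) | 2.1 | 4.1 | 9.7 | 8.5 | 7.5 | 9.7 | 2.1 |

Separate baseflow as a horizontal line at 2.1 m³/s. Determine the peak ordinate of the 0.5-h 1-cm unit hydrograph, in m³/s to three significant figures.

Direct runoff: 0.0, 2.0, 7.6, 6.4, 5.4, 7.6, 0.0 m³/s; ΣQ_DR = 29.00 m³/s, peak = 7.6 m³/s.
Runoff depth d = ΣQ_DR·Δt / A = 29.00 × 1800 / (8.7 km²) = 6.000 mm.
The 1-cm UH is the DRH scaled by (10 mm)/d, so U_p = 7.6 × 10/6.000 = 12.7 m³/s.

U_p ≈ 12.7 m³/s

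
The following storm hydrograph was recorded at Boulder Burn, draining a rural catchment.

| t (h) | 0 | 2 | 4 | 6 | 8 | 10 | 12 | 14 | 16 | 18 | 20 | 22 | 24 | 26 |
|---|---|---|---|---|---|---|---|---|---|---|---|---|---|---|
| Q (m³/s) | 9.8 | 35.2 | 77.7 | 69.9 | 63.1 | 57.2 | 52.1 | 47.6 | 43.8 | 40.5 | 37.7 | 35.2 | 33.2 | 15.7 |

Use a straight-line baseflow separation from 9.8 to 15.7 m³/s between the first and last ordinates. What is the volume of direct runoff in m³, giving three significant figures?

Direct-runoff ordinates (Q − Q_b): 0.00, 24.95, 66.99, 58.74, 51.48, 45.13, 39.58, 34.62, 30.37, 26.62, 23.36, 20.41, 17.95, 0.00 m³/s.
ΣQ_DR = 440.2 m³/s.
With Δt = 2 h = 7200 s, V = ΣQ_DR · Δt = 440.2 × 7200 = 3.17 × 10^6 m³.

V ≈ 3.17 × 10^6 m³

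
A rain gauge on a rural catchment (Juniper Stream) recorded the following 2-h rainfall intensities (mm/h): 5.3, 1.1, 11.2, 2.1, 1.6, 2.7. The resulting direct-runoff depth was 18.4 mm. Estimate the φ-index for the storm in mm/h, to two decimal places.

Only the 2 blocks with intensity above φ contribute runoff: 5.3, 11.2 mm/h.
Σ(I−φ)·Δt = d  ⇒  (5.3+11.2 − 2φ)·2 = 18.4
φ = (16.50 − 18.4/2) / 2 = 3.65 mm/h.

φ ≈ 3.65 mm/h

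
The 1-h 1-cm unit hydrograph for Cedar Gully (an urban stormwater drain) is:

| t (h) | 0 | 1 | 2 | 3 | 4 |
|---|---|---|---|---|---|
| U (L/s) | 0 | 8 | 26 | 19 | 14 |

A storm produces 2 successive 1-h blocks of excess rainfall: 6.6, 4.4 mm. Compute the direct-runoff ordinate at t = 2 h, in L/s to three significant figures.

Q ≈ 20.7 L/s

By discrete convolution, Q_j = Σ (P_i / 10 mm) · U_{j−i}.
At t = 2 h (j=2): Q = (6.6/10)·26 + (4.4/10)·8 = 20.7 L/s.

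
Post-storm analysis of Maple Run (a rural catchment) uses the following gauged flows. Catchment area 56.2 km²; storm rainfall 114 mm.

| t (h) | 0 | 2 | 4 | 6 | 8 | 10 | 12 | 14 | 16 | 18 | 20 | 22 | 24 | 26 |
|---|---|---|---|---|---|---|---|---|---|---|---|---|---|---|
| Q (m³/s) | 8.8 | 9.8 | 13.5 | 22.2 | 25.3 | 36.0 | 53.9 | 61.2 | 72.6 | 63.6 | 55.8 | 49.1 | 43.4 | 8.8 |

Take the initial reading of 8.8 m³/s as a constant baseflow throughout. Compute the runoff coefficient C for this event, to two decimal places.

C ≈ 0.45

ΣQ_DR = 400.8 m³/s; V = ΣQ_DR·Δt = 2.886 × 10^6 m³.
Runoff depth d = V / A = 51.35 mm.
C = d / P = 51.35 / 114 = 0.45.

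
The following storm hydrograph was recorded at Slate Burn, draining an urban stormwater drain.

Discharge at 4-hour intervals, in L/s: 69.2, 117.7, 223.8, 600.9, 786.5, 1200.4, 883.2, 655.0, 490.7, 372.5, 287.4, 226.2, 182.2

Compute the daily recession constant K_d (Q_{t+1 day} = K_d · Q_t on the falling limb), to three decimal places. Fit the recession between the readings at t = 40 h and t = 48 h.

K_d ≈ 0.255

Between t = 40 h and t = 48 h the flow falls from 287.4 to 182.2 L/s over 2×4 h = 8 h.
Per-interval ratio K = (182.2/287.4)^(1/2) = 0.7962; K_d = K^(24/4) = 0.255.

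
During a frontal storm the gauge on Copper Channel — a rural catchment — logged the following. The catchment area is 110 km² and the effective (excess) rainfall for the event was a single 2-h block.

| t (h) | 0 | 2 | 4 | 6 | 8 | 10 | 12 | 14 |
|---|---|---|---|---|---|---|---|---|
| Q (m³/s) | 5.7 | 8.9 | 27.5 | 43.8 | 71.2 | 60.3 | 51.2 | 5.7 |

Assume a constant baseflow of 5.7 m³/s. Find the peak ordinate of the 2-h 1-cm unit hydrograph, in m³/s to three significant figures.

Direct runoff: 0.0, 3.2, 21.8, 38.1, 65.5, 54.6, 45.5, 0.0 m³/s; ΣQ_DR = 228.7 m³/s, peak = 65.5 m³/s.
Runoff depth d = ΣQ_DR·Δt / A = 228.7 × 7200 / (110 km²) = 14.97 mm.
The 1-cm UH is the DRH scaled by (10 mm)/d, so U_p = 65.5 × 10/14.97 = 43.8 m³/s.

U_p ≈ 43.8 m³/s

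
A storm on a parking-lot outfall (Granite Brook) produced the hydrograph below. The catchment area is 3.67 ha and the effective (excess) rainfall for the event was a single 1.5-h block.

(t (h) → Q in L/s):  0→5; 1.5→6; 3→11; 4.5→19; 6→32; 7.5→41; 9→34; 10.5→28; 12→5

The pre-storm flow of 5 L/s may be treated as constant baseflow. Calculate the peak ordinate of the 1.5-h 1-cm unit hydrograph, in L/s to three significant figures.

Direct runoff: 0.0, 1.0, 6.0, 14.0, 27.0, 36.0, 29.0, 23.0, 0.0 L/s; ΣQ_DR = 136.0 L/s, peak = 36.0 L/s.
Runoff depth d = ΣQ_DR·Δt / A = 136.0 × 5400 / (3.67 ha) = 20.01 mm.
The 1-cm UH is the DRH scaled by (10 mm)/d, so U_p = 36.0 × 10/20.01 = 18.0 L/s.

U_p ≈ 18.0 L/s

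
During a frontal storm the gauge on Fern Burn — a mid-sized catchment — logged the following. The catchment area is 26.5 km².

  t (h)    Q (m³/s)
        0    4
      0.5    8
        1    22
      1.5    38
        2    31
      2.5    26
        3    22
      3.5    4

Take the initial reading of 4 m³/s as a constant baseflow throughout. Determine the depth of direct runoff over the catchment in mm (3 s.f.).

Direct runoff: 0.0, 4.0, 18.0, 34.0, 27.0, 22.0, 18.0, 0.0 m³/s; ΣQ_DR = 123.0 m³/s.
V = ΣQ_DR · Δt = 123.0 × 1800 s = 2.214 × 10^5 m³.
Over A = 26.5 km², depth = V / A = 8.35 mm.

d ≈ 8.35 mm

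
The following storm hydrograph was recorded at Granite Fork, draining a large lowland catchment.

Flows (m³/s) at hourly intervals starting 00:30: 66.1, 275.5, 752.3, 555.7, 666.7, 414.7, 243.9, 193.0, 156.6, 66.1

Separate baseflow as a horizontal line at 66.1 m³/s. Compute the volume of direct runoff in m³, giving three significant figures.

V ≈ 9.83 × 10^6 m³

Direct-runoff ordinates (Q − Q_b): 0.0, 209.4, 686.2, 489.6, 600.6, 348.6, 177.8, 126.9, 90.5, 0.0 m³/s.
ΣQ_DR = 2730 m³/s.
With Δt = 1 h = 3600 s, V = ΣQ_DR · Δt = 2730 × 3600 = 9.83 × 10^6 m³.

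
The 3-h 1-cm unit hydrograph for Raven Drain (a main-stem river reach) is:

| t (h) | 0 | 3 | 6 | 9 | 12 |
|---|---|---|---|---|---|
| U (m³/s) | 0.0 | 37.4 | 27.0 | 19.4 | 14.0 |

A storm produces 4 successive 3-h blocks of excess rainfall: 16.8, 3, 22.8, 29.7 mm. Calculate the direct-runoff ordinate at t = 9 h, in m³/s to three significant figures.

Q ≈ 126 m³/s

By discrete convolution, Q_j = Σ (P_i / 10 mm) · U_{j−i}.
At t = 9 h (j=3): Q = (16.8/10)·19.4 + (3/10)·27.0 + (22.8/10)·37.4 + (29.7/10)·0.0 = 126 m³/s.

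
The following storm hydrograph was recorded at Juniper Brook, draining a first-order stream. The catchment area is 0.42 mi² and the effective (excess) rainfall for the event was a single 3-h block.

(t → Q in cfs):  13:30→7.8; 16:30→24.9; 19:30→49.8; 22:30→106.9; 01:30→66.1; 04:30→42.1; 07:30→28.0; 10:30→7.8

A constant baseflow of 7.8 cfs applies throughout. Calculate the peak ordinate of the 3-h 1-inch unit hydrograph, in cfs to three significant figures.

Direct runoff: 0.0, 17.1, 42.0, 99.1, 58.3, 34.3, 20.2, 0.0 cfs; ΣQ_DR = 271.0 cfs, peak = 99.1 cfs.
Runoff depth d = ΣQ_DR·Δt / A = 271.0 × 10800 / (0.42 mi²) = 3.000 in.
The 1-inch UH is the DRH scaled by (1 in)/d, so U_p = 99.1 × 1/3.000 = 33.0 cfs.

U_p ≈ 33.0 cfs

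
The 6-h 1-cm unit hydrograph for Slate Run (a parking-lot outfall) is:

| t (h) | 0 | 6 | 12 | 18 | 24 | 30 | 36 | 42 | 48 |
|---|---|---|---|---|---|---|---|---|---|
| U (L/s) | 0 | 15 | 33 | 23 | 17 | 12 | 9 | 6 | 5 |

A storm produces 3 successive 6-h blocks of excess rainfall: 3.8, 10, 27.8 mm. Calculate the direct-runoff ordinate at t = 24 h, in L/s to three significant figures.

Q ≈ 121 L/s

By discrete convolution, Q_j = Σ (P_i / 10 mm) · U_{j−i}.
At t = 24 h (j=4): Q = (3.8/10)·17 + (10/10)·23 + (27.8/10)·33 = 121 L/s.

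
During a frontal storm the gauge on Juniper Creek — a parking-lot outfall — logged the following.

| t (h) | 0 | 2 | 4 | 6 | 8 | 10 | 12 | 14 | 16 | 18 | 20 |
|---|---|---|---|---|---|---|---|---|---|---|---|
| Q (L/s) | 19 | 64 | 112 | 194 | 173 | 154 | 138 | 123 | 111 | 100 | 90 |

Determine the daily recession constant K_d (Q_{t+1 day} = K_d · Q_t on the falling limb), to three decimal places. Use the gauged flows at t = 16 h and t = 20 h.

K_d ≈ 0.284

Between t = 16 h and t = 20 h the flow falls from 111 to 90 L/s over 2×2 h = 4 h.
Per-interval ratio K = (90/111)^(1/2) = 0.9005; K_d = K^(24/2) = 0.284.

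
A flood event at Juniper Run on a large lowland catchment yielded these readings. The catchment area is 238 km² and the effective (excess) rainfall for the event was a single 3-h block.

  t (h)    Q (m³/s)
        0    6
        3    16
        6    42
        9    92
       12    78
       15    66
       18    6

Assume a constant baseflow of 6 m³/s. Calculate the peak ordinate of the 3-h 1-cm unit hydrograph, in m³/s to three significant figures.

U_p ≈ 71.8 m³/s

Direct runoff: 0.0, 10.0, 36.0, 86.0, 72.0, 60.0, 0.0 m³/s; ΣQ_DR = 264.0 m³/s, peak = 86.0 m³/s.
Runoff depth d = ΣQ_DR·Δt / A = 264.0 × 10800 / (238 km²) = 11.98 mm.
The 1-cm UH is the DRH scaled by (10 mm)/d, so U_p = 86.0 × 10/11.98 = 71.8 m³/s.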